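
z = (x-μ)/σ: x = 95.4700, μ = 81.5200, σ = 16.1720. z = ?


z = (95.4700 - 81.5200)/16.1720
= 13.9500/16.1720
= 0.8626

z = 0.8626


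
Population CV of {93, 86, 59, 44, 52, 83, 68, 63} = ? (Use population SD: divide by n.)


Mean = 68.5000
SD = 16.2404
CV = (16.2404/68.5000)*100 = 23.7086%

CV = 23.7086%


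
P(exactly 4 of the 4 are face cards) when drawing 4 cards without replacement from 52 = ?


Hypergeometric: P(X=4) = C(12,4)·C(40,0) / C(52,4)
= 495 × 1 / 270725
= 495/270725 = 0.0018

P = 0.0018


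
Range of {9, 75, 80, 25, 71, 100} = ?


Max = 100, Min = 9
Range = 100 - 9 = 91

Range = 91


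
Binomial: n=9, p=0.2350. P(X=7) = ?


C(9,7) = 36
p^7 = 3.957993e-05
(1-p)^2 = 0.585225
P = 36 * 3.957993e-05 * 0.585225 = 0.0008

P(X=7) = 0.0008


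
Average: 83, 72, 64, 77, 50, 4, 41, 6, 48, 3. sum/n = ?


Sum = 83 + 72 + 64 + 77 + 50 + 4 + 41 + 6 + 48 + 3 = 448
n = 10
Mean = 448/10 = 44.8000

Mean = 44.8000


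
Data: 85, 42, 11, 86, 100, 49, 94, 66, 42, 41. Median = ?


Sorted: 11, 41, 42, 42, 49, 66, 85, 86, 94, 100
n = 10 (even)
Middle values: 49 and 66
Median = (49+66)/2 = 57.5000

Median = 57.5000


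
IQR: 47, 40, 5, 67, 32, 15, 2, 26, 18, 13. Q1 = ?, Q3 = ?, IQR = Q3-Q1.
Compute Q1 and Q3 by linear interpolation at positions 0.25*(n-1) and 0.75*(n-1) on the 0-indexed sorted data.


Sorted: 2, 5, 13, 15, 18, 26, 32, 40, 47, 67
Q1 (25th %ile) = 13.5000
Q3 (75th %ile) = 38.0000
IQR = 38.0000 - 13.5000 = 24.5000

IQR = 24.5000


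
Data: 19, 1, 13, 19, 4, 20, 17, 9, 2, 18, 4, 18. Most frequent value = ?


Frequencies: 1:1, 2:1, 4:2, 9:1, 13:1, 17:1, 18:2, 19:2, 20:1
Max frequency = 2
Mode = 4, 18, 19

Mode = 4, 18, 19


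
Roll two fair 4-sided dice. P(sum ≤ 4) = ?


Total outcomes = 4×4 = 16
Favorable (sum ≤ 4): 6
P = 6/16 = 0.3750

P = 0.3750


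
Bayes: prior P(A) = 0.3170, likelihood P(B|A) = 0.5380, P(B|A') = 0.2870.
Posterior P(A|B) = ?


P(B) = P(B|A)*P(A) + P(B|A')*P(A')
= 0.5380*0.3170 + 0.2870*0.6830
= 0.170546 + 0.196021 = 0.366567
P(A|B) = 0.170546/0.366567 = 0.4653

P(A|B) = 0.4653


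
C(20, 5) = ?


C(20,5) = 20!/(5! × 15!)
= 2432902008176640000/(120 × 1307674368000)
= 15504

C(20,5) = 15504


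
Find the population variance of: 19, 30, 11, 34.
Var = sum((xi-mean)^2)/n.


Mean = 23.5000
Squared deviations: 20.2500, 42.2500, 156.2500, 110.2500
Sum = 329.0000
Variance = 329.0000/4 = 82.2500

Variance = 82.2500


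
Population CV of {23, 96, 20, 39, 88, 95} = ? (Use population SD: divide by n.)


Mean = 60.1667
SD = 33.4535
CV = (33.4535/60.1667)*100 = 55.6014%

CV = 55.6014%


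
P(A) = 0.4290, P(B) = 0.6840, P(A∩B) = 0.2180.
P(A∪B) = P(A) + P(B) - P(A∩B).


P(A∪B) = 0.4290 + 0.6840 - 0.2180
= 1.1130 - 0.2180
= 0.8950

P(A∪B) = 0.8950


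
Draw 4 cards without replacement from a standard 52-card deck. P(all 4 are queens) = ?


P(all queens) = (4/52) × (3/51) × (2/50) × (1/49)
= 3.6938e-06

P = 3.6938e-06


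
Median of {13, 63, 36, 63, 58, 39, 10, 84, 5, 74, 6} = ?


Sorted: 5, 6, 10, 13, 36, 39, 58, 63, 63, 74, 84
n = 11 (odd)
Middle value = 39

Median = 39


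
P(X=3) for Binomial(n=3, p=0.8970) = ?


C(3,3) = 1
p^3 = 0.721734
(1-p)^0 = 1.000000
P = 1 * 0.721734 * 1.000000 = 0.7217

P(X=3) = 0.7217


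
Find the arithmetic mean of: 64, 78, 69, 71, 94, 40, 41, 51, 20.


Sum = 64 + 78 + 69 + 71 + 94 + 40 + 41 + 51 + 20 = 528
n = 9
Mean = 528/9 = 58.6667

Mean = 58.6667


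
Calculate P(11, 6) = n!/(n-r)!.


P(11,6) = 11!/5!
= 39916800/120
= 332640

P(11,6) = 332640


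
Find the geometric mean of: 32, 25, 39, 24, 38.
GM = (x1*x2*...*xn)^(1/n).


Product = 32 × 25 × 39 × 24 × 38 = 28454400
GM = 28454400^(1/5) = 30.9621

GM = 30.9621


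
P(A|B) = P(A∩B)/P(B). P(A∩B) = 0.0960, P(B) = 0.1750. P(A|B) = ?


P(A|B) = 0.0960/0.1750 = 0.5486

P(A|B) = 0.5486


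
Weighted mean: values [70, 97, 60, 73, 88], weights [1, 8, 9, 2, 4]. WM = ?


Numerator = 70*1 + 97*8 + 60*9 + 73*2 + 88*4 = 1884
Denominator = 1 + 8 + 9 + 2 + 4 = 24
WM = 1884/24 = 78.5000

WM = 78.5000


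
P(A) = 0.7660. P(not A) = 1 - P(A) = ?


P(not A) = 1 - 0.7660 = 0.2340

P(not A) = 0.2340


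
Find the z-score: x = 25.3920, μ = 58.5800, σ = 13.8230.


z = (25.3920 - 58.5800)/13.8230
= -33.1880/13.8230
= -2.4009

z = -2.4009


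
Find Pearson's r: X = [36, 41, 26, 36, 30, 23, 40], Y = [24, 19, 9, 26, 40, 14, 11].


Mean X = 33.1429, Mean Y = 20.4286
SD X = 6.423808, SD Y = 9.926259
Cov = 5.081633
r = 5.081633/(6.423808*9.926259) = 0.0797

r = 0.0797


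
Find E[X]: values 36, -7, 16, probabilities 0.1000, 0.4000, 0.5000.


E[X] = 36*0.1000 - 7*0.4000 + 16*0.5000
= 3.6000 - 2.8000 + 8.0000
= 8.8000

E[X] = 8.8000


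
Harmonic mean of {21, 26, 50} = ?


Sum of reciprocals = 1/21 + 1/26 + 1/50 = 0.106081
HM = 3/0.106081 = 28.2804

HM = 28.2804


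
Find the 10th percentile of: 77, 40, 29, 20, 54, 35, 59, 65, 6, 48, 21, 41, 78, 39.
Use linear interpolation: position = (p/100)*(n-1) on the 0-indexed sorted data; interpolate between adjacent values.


Sorted: 6, 20, 21, 29, 35, 39, 40, 41, 48, 54, 59, 65, 77, 78
n = 14
Index = 10/100 * 13 = 1.3000
Lower = data[1] = 20, Upper = data[2] = 21
P10 = 20 + 0.3000*(1) = 20.3000

P10 = 20.3000


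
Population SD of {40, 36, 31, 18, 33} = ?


Mean = 31.6000
Variance = 55.4400
SD = sqrt(55.4400) = 7.4458

SD = 7.4458


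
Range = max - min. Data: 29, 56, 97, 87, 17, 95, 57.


Max = 97, Min = 17
Range = 97 - 17 = 80

Range = 80


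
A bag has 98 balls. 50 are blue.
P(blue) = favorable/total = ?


P = 50/98 = 0.5102

P = 0.5102


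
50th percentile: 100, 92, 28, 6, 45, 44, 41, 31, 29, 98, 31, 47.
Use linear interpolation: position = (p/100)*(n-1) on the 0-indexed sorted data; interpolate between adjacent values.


Sorted: 6, 28, 29, 31, 31, 41, 44, 45, 47, 92, 98, 100
n = 12
Index = 50/100 * 11 = 5.5000
Lower = data[5] = 41, Upper = data[6] = 44
P50 = 41 + 0.5000*(3) = 42.5000

P50 = 42.5000


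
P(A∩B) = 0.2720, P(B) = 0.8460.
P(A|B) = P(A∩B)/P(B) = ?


P(A|B) = 0.2720/0.8460 = 0.3215

P(A|B) = 0.3215


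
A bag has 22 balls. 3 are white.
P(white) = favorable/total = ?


P = 3/22 = 0.1364

P = 0.1364


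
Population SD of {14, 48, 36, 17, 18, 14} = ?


Mean = 24.5000
Variance = 167.2500
SD = sqrt(167.2500) = 12.9325

SD = 12.9325


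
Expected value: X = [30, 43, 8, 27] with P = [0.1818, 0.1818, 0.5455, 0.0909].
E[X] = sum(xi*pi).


E[X] = 30*0.1818 + 43*0.1818 + 8*0.5455 + 27*0.0909
= 5.4540 + 7.8174 + 4.3640 + 2.4543
= 20.0897

E[X] = 20.0897


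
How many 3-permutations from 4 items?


P(4,3) = 4!/1!
= 24/1
= 24

P(4,3) = 24


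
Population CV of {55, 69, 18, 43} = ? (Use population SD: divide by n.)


Mean = 46.2500
SD = 18.7267
CV = (18.7267/46.2500)*100 = 40.4901%

CV = 40.4901%


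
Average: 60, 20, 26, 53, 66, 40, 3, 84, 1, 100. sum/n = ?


Sum = 60 + 20 + 26 + 53 + 66 + 40 + 3 + 84 + 1 + 100 = 453
n = 10
Mean = 453/10 = 45.3000

Mean = 45.3000


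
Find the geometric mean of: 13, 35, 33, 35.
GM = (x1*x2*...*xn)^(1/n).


Product = 13 × 35 × 33 × 35 = 525525
GM = 525525^(1/4) = 26.9245

GM = 26.9245


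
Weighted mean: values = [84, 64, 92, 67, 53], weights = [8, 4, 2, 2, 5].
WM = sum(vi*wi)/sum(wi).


Numerator = 84*8 + 64*4 + 92*2 + 67*2 + 53*5 = 1511
Denominator = 8 + 4 + 2 + 2 + 5 = 21
WM = 1511/21 = 71.9524

WM = 71.9524


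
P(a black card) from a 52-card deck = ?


26 black cards in 52 cards
P = 26/52 = 0.5000

P = 0.5000


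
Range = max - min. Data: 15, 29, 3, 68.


Max = 68, Min = 3
Range = 68 - 3 = 65

Range = 65


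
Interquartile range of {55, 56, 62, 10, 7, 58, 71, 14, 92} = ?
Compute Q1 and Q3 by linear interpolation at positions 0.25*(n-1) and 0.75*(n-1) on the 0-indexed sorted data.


Sorted: 7, 10, 14, 55, 56, 58, 62, 71, 92
Q1 (25th %ile) = 14.0000
Q3 (75th %ile) = 62.0000
IQR = 62.0000 - 14.0000 = 48.0000

IQR = 48.0000


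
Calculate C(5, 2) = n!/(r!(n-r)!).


C(5,2) = 5!/(2! × 3!)
= 120/(2 × 6)
= 10

C(5,2) = 10


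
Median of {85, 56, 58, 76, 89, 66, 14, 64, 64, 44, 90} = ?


Sorted: 14, 44, 56, 58, 64, 64, 66, 76, 85, 89, 90
n = 11 (odd)
Middle value = 64

Median = 64


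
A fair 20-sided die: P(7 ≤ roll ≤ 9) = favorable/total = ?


Favorable outcomes (7 ≤ roll ≤ 9): 3
Total outcomes = 20
P = 3/20 = 0.1500

P = 0.1500


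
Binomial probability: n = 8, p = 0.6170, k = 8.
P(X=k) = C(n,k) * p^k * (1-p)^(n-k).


C(8,8) = 1
p^8 = 0.021003
(1-p)^0 = 1.000000
P = 1 * 0.021003 * 1.000000 = 0.0210

P(X=8) = 0.0210


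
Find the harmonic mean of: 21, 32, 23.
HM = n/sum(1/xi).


Sum of reciprocals = 1/21 + 1/32 + 1/23 = 0.122347
HM = 3/0.122347 = 24.5204

HM = 24.5204


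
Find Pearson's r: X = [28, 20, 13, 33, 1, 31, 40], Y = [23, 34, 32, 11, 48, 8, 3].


Mean X = 23.7143, Mean Y = 22.7143
SD X = 12.348676, SD Y = 15.096966
Cov = -178.795918
r = -178.795918/(12.348676*15.096966) = -0.9591

r = -0.9591


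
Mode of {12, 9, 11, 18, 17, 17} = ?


Frequencies: 9:1, 11:1, 12:1, 17:2, 18:1
Max frequency = 2
Mode = 17

Mode = 17


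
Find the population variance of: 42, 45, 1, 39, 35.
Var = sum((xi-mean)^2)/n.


Mean = 32.4000
Squared deviations: 92.1600, 158.7600, 985.9600, 43.5600, 6.7600
Sum = 1287.2000
Variance = 1287.2000/5 = 257.4400

Variance = 257.4400


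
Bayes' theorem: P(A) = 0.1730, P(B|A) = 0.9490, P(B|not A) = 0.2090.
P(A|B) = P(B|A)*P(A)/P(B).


P(B) = P(B|A)*P(A) + P(B|A')*P(A')
= 0.9490*0.1730 + 0.2090*0.8270
= 0.164177 + 0.172843 = 0.337020
P(A|B) = 0.164177/0.337020 = 0.4871

P(A|B) = 0.4871


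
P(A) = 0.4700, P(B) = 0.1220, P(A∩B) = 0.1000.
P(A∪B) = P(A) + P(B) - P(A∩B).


P(A∪B) = 0.4700 + 0.1220 - 0.1000
= 0.5920 - 0.1000
= 0.4920

P(A∪B) = 0.4920


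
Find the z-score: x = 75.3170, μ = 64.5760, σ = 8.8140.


z = (75.3170 - 64.5760)/8.8140
= 10.7410/8.8140
= 1.2186

z = 1.2186


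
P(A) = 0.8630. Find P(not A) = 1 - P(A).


P(not A) = 1 - 0.8630 = 0.1370

P(not A) = 0.1370


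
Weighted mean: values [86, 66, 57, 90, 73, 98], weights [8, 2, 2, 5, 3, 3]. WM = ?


Numerator = 86*8 + 66*2 + 57*2 + 90*5 + 73*3 + 98*3 = 1897
Denominator = 8 + 2 + 2 + 5 + 3 + 3 = 23
WM = 1897/23 = 82.4783

WM = 82.4783


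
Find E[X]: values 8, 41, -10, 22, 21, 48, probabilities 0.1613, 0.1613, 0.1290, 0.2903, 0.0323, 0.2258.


E[X] = 8*0.1613 + 41*0.1613 - 10*0.1290 + 22*0.2903 + 21*0.0323 + 48*0.2258
= 1.2904 + 6.6133 - 1.2900 + 6.3866 + 0.6783 + 10.8384
= 24.5170

E[X] = 24.5170


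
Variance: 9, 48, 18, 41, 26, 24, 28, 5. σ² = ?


Mean = 24.8750
Squared deviations: 252.0156, 534.7656, 47.2656, 260.0156, 1.2656, 0.7656, 9.7656, 395.0156
Sum = 1500.8750
Variance = 1500.8750/8 = 187.6094

Variance = 187.6094


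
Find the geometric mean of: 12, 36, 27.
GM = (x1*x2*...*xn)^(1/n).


Product = 12 × 36 × 27 = 11664
GM = 11664^(1/3) = 22.6786

GM = 22.6786


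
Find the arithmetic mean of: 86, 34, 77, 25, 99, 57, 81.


Sum = 86 + 34 + 77 + 25 + 99 + 57 + 81 = 459
n = 7
Mean = 459/7 = 65.5714

Mean = 65.5714


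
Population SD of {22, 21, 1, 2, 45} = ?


Mean = 18.2000
Variance = 259.7600
SD = sqrt(259.7600) = 16.1171

SD = 16.1171


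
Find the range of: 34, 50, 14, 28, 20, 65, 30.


Max = 65, Min = 14
Range = 65 - 14 = 51

Range = 51


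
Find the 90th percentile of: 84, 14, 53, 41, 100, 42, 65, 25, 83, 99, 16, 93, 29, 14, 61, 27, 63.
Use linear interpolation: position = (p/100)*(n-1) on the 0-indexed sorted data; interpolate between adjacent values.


Sorted: 14, 14, 16, 25, 27, 29, 41, 42, 53, 61, 63, 65, 83, 84, 93, 99, 100
n = 17
Index = 90/100 * 16 = 14.4000
Lower = data[14] = 93, Upper = data[15] = 99
P90 = 93 + 0.4000*(6) = 95.4000

P90 = 95.4000


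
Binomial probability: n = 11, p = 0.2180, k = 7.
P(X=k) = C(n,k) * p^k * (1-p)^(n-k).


C(11,7) = 330
p^7 = 2.339890e-05
(1-p)^4 = 0.373962
P = 330 * 2.339890e-05 * 0.373962 = 0.0029

P(X=7) = 0.0029


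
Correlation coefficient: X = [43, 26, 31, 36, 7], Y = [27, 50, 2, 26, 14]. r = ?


Mean X = 28.6000, Mean Y = 23.8000
SD X = 12.175385, SD Y = 15.954937
Cov = 30.720000
r = 30.720000/(12.175385*15.954937) = 0.1581

r = 0.1581


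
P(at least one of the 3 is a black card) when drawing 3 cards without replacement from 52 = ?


P(at least one) = 1 - P(none)
P(none) = (26/52) × (25/51) × (24/50) = 0.117647
P(at least one) = 1 - 0.117647 = 0.8824

P = 0.8824


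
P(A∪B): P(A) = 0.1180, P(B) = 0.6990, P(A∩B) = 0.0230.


P(A∪B) = 0.1180 + 0.6990 - 0.0230
= 0.8170 - 0.0230
= 0.7940

P(A∪B) = 0.7940


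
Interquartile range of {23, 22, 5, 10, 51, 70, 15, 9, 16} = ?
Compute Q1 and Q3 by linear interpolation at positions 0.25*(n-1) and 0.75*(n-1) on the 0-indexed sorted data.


Sorted: 5, 9, 10, 15, 16, 22, 23, 51, 70
Q1 (25th %ile) = 10.0000
Q3 (75th %ile) = 23.0000
IQR = 23.0000 - 10.0000 = 13.0000

IQR = 13.0000


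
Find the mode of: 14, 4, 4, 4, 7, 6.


Frequencies: 4:3, 6:1, 7:1, 14:1
Max frequency = 3
Mode = 4

Mode = 4


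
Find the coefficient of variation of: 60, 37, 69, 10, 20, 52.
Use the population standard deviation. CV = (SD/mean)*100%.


Mean = 41.3333
SD = 21.1476
CV = (21.1476/41.3333)*100 = 51.1636%

CV = 51.1636%


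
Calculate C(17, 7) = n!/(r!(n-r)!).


C(17,7) = 17!/(7! × 10!)
= 355687428096000/(5040 × 3628800)
= 19448

C(17,7) = 19448


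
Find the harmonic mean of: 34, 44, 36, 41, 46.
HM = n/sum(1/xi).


Sum of reciprocals = 1/34 + 1/44 + 1/36 + 1/41 + 1/46 = 0.126046
HM = 5/0.126046 = 39.6680

HM = 39.6680


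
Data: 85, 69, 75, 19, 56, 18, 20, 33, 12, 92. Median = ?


Sorted: 12, 18, 19, 20, 33, 56, 69, 75, 85, 92
n = 10 (even)
Middle values: 33 and 56
Median = (33+56)/2 = 44.5000

Median = 44.5000


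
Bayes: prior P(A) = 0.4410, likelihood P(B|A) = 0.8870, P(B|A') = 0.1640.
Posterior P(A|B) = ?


P(B) = P(B|A)*P(A) + P(B|A')*P(A')
= 0.8870*0.4410 + 0.1640*0.5590
= 0.391167 + 0.091676 = 0.482843
P(A|B) = 0.391167/0.482843 = 0.8101

P(A|B) = 0.8101


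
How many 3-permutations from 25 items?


P(25,3) = 25!/22!
= 15511210043330985984000000/1124000727777607680000
= 13800

P(25,3) = 13800


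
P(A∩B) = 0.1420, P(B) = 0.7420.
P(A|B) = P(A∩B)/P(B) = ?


P(A|B) = 0.1420/0.7420 = 0.1914

P(A|B) = 0.1914


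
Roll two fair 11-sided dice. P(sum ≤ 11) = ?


Total outcomes = 11×11 = 121
Favorable (sum ≤ 11): 55
P = 55/121 = 0.4545

P = 0.4545


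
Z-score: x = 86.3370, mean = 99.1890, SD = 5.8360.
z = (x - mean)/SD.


z = (86.3370 - 99.1890)/5.8360
= -12.8520/5.8360
= -2.2022

z = -2.2022


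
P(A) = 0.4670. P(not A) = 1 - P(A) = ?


P(not A) = 1 - 0.4670 = 0.5330

P(not A) = 0.5330


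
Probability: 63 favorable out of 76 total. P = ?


P = 63/76 = 0.8289

P = 0.8289


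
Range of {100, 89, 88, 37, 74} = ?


Max = 100, Min = 37
Range = 100 - 37 = 63

Range = 63


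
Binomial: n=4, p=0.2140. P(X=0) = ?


C(4,0) = 1
p^0 = 1.000000
(1-p)^4 = 0.381672
P = 1 * 1.000000 * 0.381672 = 0.3817

P(X=0) = 0.3817


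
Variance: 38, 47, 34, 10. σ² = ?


Mean = 32.2500
Squared deviations: 33.0625, 217.5625, 3.0625, 495.0625
Sum = 748.7500
Variance = 748.7500/4 = 187.1875

Variance = 187.1875


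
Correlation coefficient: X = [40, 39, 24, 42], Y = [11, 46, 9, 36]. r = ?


Mean X = 36.2500, Mean Y = 25.5000
SD X = 7.154544, SD Y = 15.913830
Cov = 66.125000
r = 66.125000/(7.154544*15.913830) = 0.5808

r = 0.5808


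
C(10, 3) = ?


C(10,3) = 10!/(3! × 7!)
= 3628800/(6 × 5040)
= 120

C(10,3) = 120


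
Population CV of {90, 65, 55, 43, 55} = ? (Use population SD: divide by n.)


Mean = 61.6000
SD = 15.8190
CV = (15.8190/61.6000)*100 = 25.6802%

CV = 25.6802%


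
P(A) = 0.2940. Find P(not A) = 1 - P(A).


P(not A) = 1 - 0.2940 = 0.7060

P(not A) = 0.7060


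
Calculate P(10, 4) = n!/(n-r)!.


P(10,4) = 10!/6!
= 3628800/720
= 5040

P(10,4) = 5040


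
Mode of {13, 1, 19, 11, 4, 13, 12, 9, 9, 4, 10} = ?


Frequencies: 1:1, 4:2, 9:2, 10:1, 11:1, 12:1, 13:2, 19:1
Max frequency = 2
Mode = 4, 9, 13

Mode = 4, 9, 13


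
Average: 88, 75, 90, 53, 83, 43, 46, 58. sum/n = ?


Sum = 88 + 75 + 90 + 53 + 83 + 43 + 46 + 58 = 536
n = 8
Mean = 536/8 = 67.0000

Mean = 67.0000


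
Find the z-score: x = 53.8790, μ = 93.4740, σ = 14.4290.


z = (53.8790 - 93.4740)/14.4290
= -39.5950/14.4290
= -2.7441

z = -2.7441


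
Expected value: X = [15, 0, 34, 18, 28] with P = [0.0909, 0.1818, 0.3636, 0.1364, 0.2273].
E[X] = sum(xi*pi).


E[X] = 15*0.0909 + 0*0.1818 + 34*0.3636 + 18*0.1364 + 28*0.2273
= 1.3635 + 0 + 12.3624 + 2.4552 + 6.3644
= 22.5455

E[X] = 22.5455


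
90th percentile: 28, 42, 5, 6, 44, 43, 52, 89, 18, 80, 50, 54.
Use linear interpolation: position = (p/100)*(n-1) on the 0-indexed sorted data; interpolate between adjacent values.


Sorted: 5, 6, 18, 28, 42, 43, 44, 50, 52, 54, 80, 89
n = 12
Index = 90/100 * 11 = 9.9000
Lower = data[9] = 54, Upper = data[10] = 80
P90 = 54 + 0.9000*(26) = 77.4000

P90 = 77.4000


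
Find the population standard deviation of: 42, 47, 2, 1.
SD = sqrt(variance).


Mean = 23.0000
Variance = 465.5000
SD = sqrt(465.5000) = 21.5754

SD = 21.5754


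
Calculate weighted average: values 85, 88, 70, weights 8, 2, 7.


Numerator = 85*8 + 88*2 + 70*7 = 1346
Denominator = 8 + 2 + 7 = 17
WM = 1346/17 = 79.1765

WM = 79.1765


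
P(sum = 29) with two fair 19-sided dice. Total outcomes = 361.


Total outcomes = 19×19 = 361
Favorable (sum = 29): 10
P = 10/361 = 0.0277

P = 0.0277


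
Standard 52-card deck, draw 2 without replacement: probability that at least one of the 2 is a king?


P(at least one) = 1 - P(none)
P(none) = (48/52) × (47/51) = 0.850679
P(at least one) = 1 - 0.850679 = 0.1493

P = 0.1493


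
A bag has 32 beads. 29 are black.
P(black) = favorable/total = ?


P = 29/32 = 0.9062

P = 0.9062


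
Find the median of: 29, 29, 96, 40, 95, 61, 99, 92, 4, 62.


Sorted: 4, 29, 29, 40, 61, 62, 92, 95, 96, 99
n = 10 (even)
Middle values: 61 and 62
Median = (61+62)/2 = 61.5000

Median = 61.5000


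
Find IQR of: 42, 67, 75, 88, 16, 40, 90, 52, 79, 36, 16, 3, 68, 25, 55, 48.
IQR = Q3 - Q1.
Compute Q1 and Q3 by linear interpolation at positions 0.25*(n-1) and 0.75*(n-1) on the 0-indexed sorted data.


Sorted: 3, 16, 16, 25, 36, 40, 42, 48, 52, 55, 67, 68, 75, 79, 88, 90
Q1 (25th %ile) = 33.2500
Q3 (75th %ile) = 69.7500
IQR = 69.7500 - 33.2500 = 36.5000

IQR = 36.5000


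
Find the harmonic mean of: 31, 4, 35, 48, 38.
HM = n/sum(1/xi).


Sum of reciprocals = 1/31 + 1/4 + 1/35 + 1/48 + 1/38 = 0.357979
HM = 5/0.357979 = 13.9673

HM = 13.9673


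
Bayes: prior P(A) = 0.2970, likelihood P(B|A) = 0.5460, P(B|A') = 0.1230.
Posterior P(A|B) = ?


P(B) = P(B|A)*P(A) + P(B|A')*P(A')
= 0.5460*0.2970 + 0.1230*0.7030
= 0.162162 + 0.086469 = 0.248631
P(A|B) = 0.162162/0.248631 = 0.6522

P(A|B) = 0.6522


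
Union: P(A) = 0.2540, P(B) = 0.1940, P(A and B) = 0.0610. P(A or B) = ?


P(A∪B) = 0.2540 + 0.1940 - 0.0610
= 0.4480 - 0.0610
= 0.3870

P(A∪B) = 0.3870


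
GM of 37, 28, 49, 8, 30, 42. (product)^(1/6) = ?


Product = 37 × 28 × 49 × 8 × 30 × 42 = 511701120
GM = 511701120^(1/6) = 28.2815

GM = 28.2815


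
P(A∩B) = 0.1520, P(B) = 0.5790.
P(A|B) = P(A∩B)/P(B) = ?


P(A|B) = 0.1520/0.5790 = 0.2625

P(A|B) = 0.2625


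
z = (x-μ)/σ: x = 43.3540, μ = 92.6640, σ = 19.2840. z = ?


z = (43.3540 - 92.6640)/19.2840
= -49.3100/19.2840
= -2.5570

z = -2.5570


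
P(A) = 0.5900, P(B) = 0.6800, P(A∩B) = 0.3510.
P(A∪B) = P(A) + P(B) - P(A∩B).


P(A∪B) = 0.5900 + 0.6800 - 0.3510
= 1.2700 - 0.3510
= 0.9190

P(A∪B) = 0.9190


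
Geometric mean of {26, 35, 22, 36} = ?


Product = 26 × 35 × 22 × 36 = 720720
GM = 720720^(1/4) = 29.1368

GM = 29.1368


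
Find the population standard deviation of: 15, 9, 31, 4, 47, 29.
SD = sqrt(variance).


Mean = 22.5000
Variance = 215.9167
SD = sqrt(215.9167) = 14.6941

SD = 14.6941


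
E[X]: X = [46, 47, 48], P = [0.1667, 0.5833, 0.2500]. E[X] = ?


E[X] = 46*0.1667 + 47*0.5833 + 48*0.2500
= 7.6682 + 27.4151 + 12.0000
= 47.0833

E[X] = 47.0833


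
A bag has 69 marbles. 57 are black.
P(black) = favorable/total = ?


P = 57/69 = 0.8261

P = 0.8261


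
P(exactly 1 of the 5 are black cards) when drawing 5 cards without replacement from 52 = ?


Hypergeometric: P(X=1) = C(26,1)·C(26,4) / C(52,5)
= 26 × 14950 / 2598960
= 388700/2598960 = 0.1496

P = 0.1496


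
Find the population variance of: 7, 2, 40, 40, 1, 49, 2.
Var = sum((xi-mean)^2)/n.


Mean = 20.1429
Squared deviations: 172.7347, 329.1633, 394.3061, 394.3061, 366.4490, 832.7347, 329.1633
Sum = 2818.8571
Variance = 2818.8571/7 = 402.6939

Variance = 402.6939


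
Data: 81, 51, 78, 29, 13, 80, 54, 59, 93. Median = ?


Sorted: 13, 29, 51, 54, 59, 78, 80, 81, 93
n = 9 (odd)
Middle value = 59

Median = 59


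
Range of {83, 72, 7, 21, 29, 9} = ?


Max = 83, Min = 7
Range = 83 - 7 = 76

Range = 76


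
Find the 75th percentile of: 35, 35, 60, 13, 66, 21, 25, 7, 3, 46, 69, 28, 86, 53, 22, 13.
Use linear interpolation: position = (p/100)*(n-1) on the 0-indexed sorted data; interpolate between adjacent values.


Sorted: 3, 7, 13, 13, 21, 22, 25, 28, 35, 35, 46, 53, 60, 66, 69, 86
n = 16
Index = 75/100 * 15 = 11.2500
Lower = data[11] = 53, Upper = data[12] = 60
P75 = 53 + 0.2500*(7) = 54.7500

P75 = 54.7500


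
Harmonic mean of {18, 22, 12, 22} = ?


Sum of reciprocals = 1/18 + 1/22 + 1/12 + 1/22 = 0.229798
HM = 4/0.229798 = 17.4066

HM = 17.4066


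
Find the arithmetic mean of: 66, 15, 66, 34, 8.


Sum = 66 + 15 + 66 + 34 + 8 = 189
n = 5
Mean = 189/5 = 37.8000

Mean = 37.8000


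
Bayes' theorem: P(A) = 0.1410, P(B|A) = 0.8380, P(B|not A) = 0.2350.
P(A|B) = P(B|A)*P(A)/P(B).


P(B) = P(B|A)*P(A) + P(B|A')*P(A')
= 0.8380*0.1410 + 0.2350*0.8590
= 0.118158 + 0.201865 = 0.320023
P(A|B) = 0.118158/0.320023 = 0.3692

P(A|B) = 0.3692


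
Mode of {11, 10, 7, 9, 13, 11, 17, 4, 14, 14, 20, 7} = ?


Frequencies: 4:1, 7:2, 9:1, 10:1, 11:2, 13:1, 14:2, 17:1, 20:1
Max frequency = 2
Mode = 7, 11, 14

Mode = 7, 11, 14


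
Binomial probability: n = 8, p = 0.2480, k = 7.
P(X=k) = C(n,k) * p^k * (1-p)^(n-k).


C(8,7) = 8
p^7 = 5.769813e-05
(1-p)^1 = 0.752000
P = 8 * 5.769813e-05 * 0.752000 = 0.0003

P(X=7) = 0.0003


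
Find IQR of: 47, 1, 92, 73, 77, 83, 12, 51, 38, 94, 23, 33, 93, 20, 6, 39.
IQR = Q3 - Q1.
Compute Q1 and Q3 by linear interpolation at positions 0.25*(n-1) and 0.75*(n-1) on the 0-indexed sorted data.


Sorted: 1, 6, 12, 20, 23, 33, 38, 39, 47, 51, 73, 77, 83, 92, 93, 94
Q1 (25th %ile) = 22.2500
Q3 (75th %ile) = 78.5000
IQR = 78.5000 - 22.2500 = 56.2500

IQR = 56.2500


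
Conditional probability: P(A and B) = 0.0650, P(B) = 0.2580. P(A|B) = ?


P(A|B) = 0.0650/0.2580 = 0.2519

P(A|B) = 0.2519


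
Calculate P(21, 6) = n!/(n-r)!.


P(21,6) = 21!/15!
= 51090942171709440000/1307674368000
= 39070080

P(21,6) = 39070080


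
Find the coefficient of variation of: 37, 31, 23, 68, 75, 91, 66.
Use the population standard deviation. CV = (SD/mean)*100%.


Mean = 55.8571
SD = 23.6186
CV = (23.6186/55.8571)*100 = 42.2839%

CV = 42.2839%


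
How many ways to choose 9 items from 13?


C(13,9) = 13!/(9! × 4!)
= 6227020800/(362880 × 24)
= 715

C(13,9) = 715


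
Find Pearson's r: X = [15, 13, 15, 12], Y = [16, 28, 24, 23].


Mean X = 13.7500, Mean Y = 22.7500
SD X = 1.299038, SD Y = 4.322904
Cov = -2.812500
r = -2.812500/(1.299038*4.322904) = -0.5008

r = -0.5008


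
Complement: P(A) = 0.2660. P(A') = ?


P(not A) = 1 - 0.2660 = 0.7340

P(not A) = 0.7340


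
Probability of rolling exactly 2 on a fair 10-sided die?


Favorable outcomes (roll = 2): 1
Total outcomes = 10
P = 1/10 = 0.1000

P = 0.1000


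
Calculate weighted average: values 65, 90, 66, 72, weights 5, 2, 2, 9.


Numerator = 65*5 + 90*2 + 66*2 + 72*9 = 1285
Denominator = 5 + 2 + 2 + 9 = 18
WM = 1285/18 = 71.3889

WM = 71.3889


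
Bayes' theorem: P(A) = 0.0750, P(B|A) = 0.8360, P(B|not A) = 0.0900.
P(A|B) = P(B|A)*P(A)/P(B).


P(B) = P(B|A)*P(A) + P(B|A')*P(A')
= 0.8360*0.0750 + 0.0900*0.9250
= 0.062700 + 0.083250 = 0.145950
P(A|B) = 0.062700/0.145950 = 0.4296

P(A|B) = 0.4296


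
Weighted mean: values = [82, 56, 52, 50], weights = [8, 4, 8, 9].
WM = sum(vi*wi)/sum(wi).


Numerator = 82*8 + 56*4 + 52*8 + 50*9 = 1746
Denominator = 8 + 4 + 8 + 9 = 29
WM = 1746/29 = 60.2069

WM = 60.2069


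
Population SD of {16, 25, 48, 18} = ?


Mean = 26.7500
Variance = 161.6875
SD = sqrt(161.6875) = 12.7156

SD = 12.7156


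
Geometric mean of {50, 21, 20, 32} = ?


Product = 50 × 21 × 20 × 32 = 672000
GM = 672000^(1/4) = 28.6314

GM = 28.6314


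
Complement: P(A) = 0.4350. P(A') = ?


P(not A) = 1 - 0.4350 = 0.5650

P(not A) = 0.5650


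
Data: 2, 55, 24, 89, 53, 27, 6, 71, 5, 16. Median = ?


Sorted: 2, 5, 6, 16, 24, 27, 53, 55, 71, 89
n = 10 (even)
Middle values: 24 and 27
Median = (24+27)/2 = 25.5000

Median = 25.5000


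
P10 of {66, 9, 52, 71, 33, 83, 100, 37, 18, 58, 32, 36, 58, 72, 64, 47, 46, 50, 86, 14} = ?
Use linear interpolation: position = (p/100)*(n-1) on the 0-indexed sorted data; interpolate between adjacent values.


Sorted: 9, 14, 18, 32, 33, 36, 37, 46, 47, 50, 52, 58, 58, 64, 66, 71, 72, 83, 86, 100
n = 20
Index = 10/100 * 19 = 1.9000
Lower = data[1] = 14, Upper = data[2] = 18
P10 = 14 + 0.9000*(4) = 17.6000

P10 = 17.6000


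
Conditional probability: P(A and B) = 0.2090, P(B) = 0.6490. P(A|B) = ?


P(A|B) = 0.2090/0.6490 = 0.3220

P(A|B) = 0.3220


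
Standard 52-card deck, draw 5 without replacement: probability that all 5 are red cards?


P(all red cards) = (26/52) × (25/51) × (24/50) × (23/49) × (22/48)
= 0.0253

P = 0.0253


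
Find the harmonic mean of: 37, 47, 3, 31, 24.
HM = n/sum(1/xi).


Sum of reciprocals = 1/37 + 1/47 + 1/3 + 1/31 + 1/24 = 0.455562
HM = 5/0.455562 = 10.9755

HM = 10.9755


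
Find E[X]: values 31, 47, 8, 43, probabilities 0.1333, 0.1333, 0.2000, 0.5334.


E[X] = 31*0.1333 + 47*0.1333 + 8*0.2000 + 43*0.5334
= 4.1323 + 6.2651 + 1.6000 + 22.9362
= 34.9336

E[X] = 34.9336


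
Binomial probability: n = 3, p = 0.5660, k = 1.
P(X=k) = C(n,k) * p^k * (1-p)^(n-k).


C(3,1) = 3
p^1 = 0.566000
(1-p)^2 = 0.188356
P = 3 * 0.566000 * 0.188356 = 0.3198

P(X=1) = 0.3198


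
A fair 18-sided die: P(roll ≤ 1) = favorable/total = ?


Favorable outcomes (roll ≤ 1): 1
Total outcomes = 18
P = 1/18 = 0.0556

P = 0.0556


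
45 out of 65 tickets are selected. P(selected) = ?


P = 45/65 = 0.6923

P = 0.6923


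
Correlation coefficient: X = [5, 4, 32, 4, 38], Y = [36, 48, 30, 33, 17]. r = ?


Mean X = 16.6000, Mean Y = 32.8000
SD X = 15.147277, SD Y = 9.987993
Cov = -122.480000
r = -122.480000/(15.147277*9.987993) = -0.8096

r = -0.8096


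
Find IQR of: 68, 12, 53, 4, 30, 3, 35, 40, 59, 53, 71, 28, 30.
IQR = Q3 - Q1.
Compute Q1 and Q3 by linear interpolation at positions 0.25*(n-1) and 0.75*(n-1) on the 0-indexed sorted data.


Sorted: 3, 4, 12, 28, 30, 30, 35, 40, 53, 53, 59, 68, 71
Q1 (25th %ile) = 28.0000
Q3 (75th %ile) = 53.0000
IQR = 53.0000 - 28.0000 = 25.0000

IQR = 25.0000


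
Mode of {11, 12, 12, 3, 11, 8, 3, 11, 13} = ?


Frequencies: 3:2, 8:1, 11:3, 12:2, 13:1
Max frequency = 3
Mode = 11

Mode = 11


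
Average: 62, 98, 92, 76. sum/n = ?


Sum = 62 + 98 + 92 + 76 = 328
n = 4
Mean = 328/4 = 82.0000

Mean = 82.0000


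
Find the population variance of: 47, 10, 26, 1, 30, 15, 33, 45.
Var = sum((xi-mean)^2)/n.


Mean = 25.8750
Squared deviations: 446.2656, 252.0156, 0.0156, 618.7656, 17.0156, 118.2656, 50.7656, 365.7656
Sum = 1868.8750
Variance = 1868.8750/8 = 233.6094

Variance = 233.6094


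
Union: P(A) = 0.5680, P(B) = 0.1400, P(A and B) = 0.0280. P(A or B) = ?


P(A∪B) = 0.5680 + 0.1400 - 0.0280
= 0.7080 - 0.0280
= 0.6800

P(A∪B) = 0.6800


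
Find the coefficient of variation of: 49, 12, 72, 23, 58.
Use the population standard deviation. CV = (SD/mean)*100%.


Mean = 42.8000
SD = 22.1937
CV = (22.1937/42.8000)*100 = 51.8544%

CV = 51.8544%


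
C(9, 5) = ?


C(9,5) = 9!/(5! × 4!)
= 362880/(120 × 24)
= 126

C(9,5) = 126


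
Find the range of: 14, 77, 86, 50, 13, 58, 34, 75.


Max = 86, Min = 13
Range = 86 - 13 = 73

Range = 73


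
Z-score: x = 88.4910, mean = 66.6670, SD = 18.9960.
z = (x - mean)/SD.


z = (88.4910 - 66.6670)/18.9960
= 21.8240/18.9960
= 1.1489

z = 1.1489


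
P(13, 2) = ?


P(13,2) = 13!/11!
= 6227020800/39916800
= 156

P(13,2) = 156


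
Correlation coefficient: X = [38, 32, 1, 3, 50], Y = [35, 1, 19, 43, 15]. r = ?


Mean X = 24.8000, Mean Y = 22.6000
SD X = 19.507947, SD Y = 14.880860
Cov = -108.480000
r = -108.480000/(19.507947*14.880860) = -0.3737

r = -0.3737


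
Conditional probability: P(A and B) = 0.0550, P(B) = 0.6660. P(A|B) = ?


P(A|B) = 0.0550/0.6660 = 0.0826

P(A|B) = 0.0826


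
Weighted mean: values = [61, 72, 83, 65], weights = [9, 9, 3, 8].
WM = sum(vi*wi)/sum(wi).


Numerator = 61*9 + 72*9 + 83*3 + 65*8 = 1966
Denominator = 9 + 9 + 3 + 8 = 29
WM = 1966/29 = 67.7931

WM = 67.7931


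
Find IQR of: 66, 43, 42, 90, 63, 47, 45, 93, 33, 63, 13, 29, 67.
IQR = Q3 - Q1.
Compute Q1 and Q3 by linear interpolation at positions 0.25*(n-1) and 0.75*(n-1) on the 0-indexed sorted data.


Sorted: 13, 29, 33, 42, 43, 45, 47, 63, 63, 66, 67, 90, 93
Q1 (25th %ile) = 42.0000
Q3 (75th %ile) = 66.0000
IQR = 66.0000 - 42.0000 = 24.0000

IQR = 24.0000


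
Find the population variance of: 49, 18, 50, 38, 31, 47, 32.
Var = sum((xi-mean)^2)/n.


Mean = 37.8571
Squared deviations: 124.1633, 394.3061, 147.4490, 0.0204, 47.0204, 83.5918, 34.3061
Sum = 830.8571
Variance = 830.8571/7 = 118.6939

Variance = 118.6939


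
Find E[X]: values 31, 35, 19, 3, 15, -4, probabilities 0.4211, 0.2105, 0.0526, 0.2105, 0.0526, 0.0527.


E[X] = 31*0.4211 + 35*0.2105 + 19*0.0526 + 3*0.2105 + 15*0.0526 - 4*0.0527
= 13.0541 + 7.3675 + 0.9994 + 0.6315 + 0.7890 - 0.2108
= 22.6307

E[X] = 22.6307


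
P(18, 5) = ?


P(18,5) = 18!/13!
= 6402373705728000/6227020800
= 1028160

P(18,5) = 1028160


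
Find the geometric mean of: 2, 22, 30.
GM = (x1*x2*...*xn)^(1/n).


Product = 2 × 22 × 30 = 1320
GM = 1320^(1/3) = 10.9696

GM = 10.9696


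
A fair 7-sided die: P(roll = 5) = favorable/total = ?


Favorable outcomes (roll = 5): 1
Total outcomes = 7
P = 1/7 = 0.1429

P = 0.1429


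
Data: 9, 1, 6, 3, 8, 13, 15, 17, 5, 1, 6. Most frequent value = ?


Frequencies: 1:2, 3:1, 5:1, 6:2, 8:1, 9:1, 13:1, 15:1, 17:1
Max frequency = 2
Mode = 1, 6

Mode = 1, 6


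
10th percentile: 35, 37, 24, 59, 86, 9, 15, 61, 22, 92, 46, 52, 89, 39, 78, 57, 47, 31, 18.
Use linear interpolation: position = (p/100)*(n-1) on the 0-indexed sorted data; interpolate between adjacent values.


Sorted: 9, 15, 18, 22, 24, 31, 35, 37, 39, 46, 47, 52, 57, 59, 61, 78, 86, 89, 92
n = 19
Index = 10/100 * 18 = 1.8000
Lower = data[1] = 15, Upper = data[2] = 18
P10 = 15 + 0.8000*(3) = 17.4000

P10 = 17.4000


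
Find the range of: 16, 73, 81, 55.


Max = 81, Min = 16
Range = 81 - 16 = 65

Range = 65


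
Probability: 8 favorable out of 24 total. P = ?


P = 8/24 = 0.3333

P = 0.3333


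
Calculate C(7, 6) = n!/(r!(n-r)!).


C(7,6) = 7!/(6! × 1!)
= 5040/(720 × 1)
= 7

C(7,6) = 7


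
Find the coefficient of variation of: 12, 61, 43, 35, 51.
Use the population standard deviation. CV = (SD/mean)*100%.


Mean = 40.4000
SD = 16.6084
CV = (16.6084/40.4000)*100 = 41.1100%

CV = 41.1100%


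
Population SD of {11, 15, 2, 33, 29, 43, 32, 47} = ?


Mean = 26.5000
Variance = 218.0000
SD = sqrt(218.0000) = 14.7648

SD = 14.7648


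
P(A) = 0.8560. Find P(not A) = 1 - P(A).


P(not A) = 1 - 0.8560 = 0.1440

P(not A) = 0.1440


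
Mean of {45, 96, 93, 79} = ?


Sum = 45 + 96 + 93 + 79 = 313
n = 4
Mean = 313/4 = 78.2500

Mean = 78.2500


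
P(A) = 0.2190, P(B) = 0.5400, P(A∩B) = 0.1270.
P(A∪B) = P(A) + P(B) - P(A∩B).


P(A∪B) = 0.2190 + 0.5400 - 0.1270
= 0.7590 - 0.1270
= 0.6320

P(A∪B) = 0.6320


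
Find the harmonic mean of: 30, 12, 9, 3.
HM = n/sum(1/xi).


Sum of reciprocals = 1/30 + 1/12 + 1/9 + 1/3 = 0.561111
HM = 4/0.561111 = 7.1287

HM = 7.1287


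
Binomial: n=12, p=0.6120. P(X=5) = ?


C(12,5) = 792
p^5 = 0.085853
(1-p)^7 = 0.001324
P = 792 * 0.085853 * 0.001324 = 0.0900

P(X=5) = 0.0900


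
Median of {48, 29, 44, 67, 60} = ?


Sorted: 29, 44, 48, 60, 67
n = 5 (odd)
Middle value = 48

Median = 48


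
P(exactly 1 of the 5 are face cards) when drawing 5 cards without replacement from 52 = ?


Hypergeometric: P(X=1) = C(12,1)·C(40,4) / C(52,5)
= 12 × 91390 / 2598960
= 1096680/2598960 = 0.4220

P = 0.4220


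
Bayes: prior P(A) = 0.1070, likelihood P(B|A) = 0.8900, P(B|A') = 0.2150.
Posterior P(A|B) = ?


P(B) = P(B|A)*P(A) + P(B|A')*P(A')
= 0.8900*0.1070 + 0.2150*0.8930
= 0.095230 + 0.191995 = 0.287225
P(A|B) = 0.095230/0.287225 = 0.3316

P(A|B) = 0.3316


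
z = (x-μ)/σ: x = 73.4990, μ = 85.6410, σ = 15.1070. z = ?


z = (73.4990 - 85.6410)/15.1070
= -12.1420/15.1070
= -0.8037

z = -0.8037


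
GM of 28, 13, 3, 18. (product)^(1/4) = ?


Product = 28 × 13 × 3 × 18 = 19656
GM = 19656^(1/4) = 11.8406

GM = 11.8406


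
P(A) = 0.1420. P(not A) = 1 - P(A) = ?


P(not A) = 1 - 0.1420 = 0.8580

P(not A) = 0.8580


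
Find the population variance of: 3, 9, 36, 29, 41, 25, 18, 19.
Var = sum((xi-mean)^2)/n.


Mean = 22.5000
Squared deviations: 380.2500, 182.2500, 182.2500, 42.2500, 342.2500, 6.2500, 20.2500, 12.2500
Sum = 1168.0000
Variance = 1168.0000/8 = 146.0000

Variance = 146.0000


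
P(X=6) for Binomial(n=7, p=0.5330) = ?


C(7,6) = 7
p^6 = 0.022928
(1-p)^1 = 0.467000
P = 7 * 0.022928 * 0.467000 = 0.0750

P(X=6) = 0.0750


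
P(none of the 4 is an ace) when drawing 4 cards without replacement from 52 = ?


P(no aces) = (48/52) × (47/51) × (46/50) × (45/49)
= 0.7187

P = 0.7187


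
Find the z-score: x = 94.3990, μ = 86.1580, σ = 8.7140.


z = (94.3990 - 86.1580)/8.7140
= 8.2410/8.7140
= 0.9457

z = 0.9457


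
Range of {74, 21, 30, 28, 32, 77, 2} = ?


Max = 77, Min = 2
Range = 77 - 2 = 75

Range = 75


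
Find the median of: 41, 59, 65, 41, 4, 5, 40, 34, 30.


Sorted: 4, 5, 30, 34, 40, 41, 41, 59, 65
n = 9 (odd)
Middle value = 40

Median = 40


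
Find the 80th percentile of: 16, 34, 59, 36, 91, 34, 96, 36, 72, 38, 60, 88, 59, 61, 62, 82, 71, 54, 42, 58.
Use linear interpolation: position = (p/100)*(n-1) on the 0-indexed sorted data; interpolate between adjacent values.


Sorted: 16, 34, 34, 36, 36, 38, 42, 54, 58, 59, 59, 60, 61, 62, 71, 72, 82, 88, 91, 96
n = 20
Index = 80/100 * 19 = 15.2000
Lower = data[15] = 72, Upper = data[16] = 82
P80 = 72 + 0.2000*(10) = 74.0000

P80 = 74.0000


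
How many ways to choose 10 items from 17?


C(17,10) = 17!/(10! × 7!)
= 355687428096000/(3628800 × 5040)
= 19448

C(17,10) = 19448


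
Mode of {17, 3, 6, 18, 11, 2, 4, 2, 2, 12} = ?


Frequencies: 2:3, 3:1, 4:1, 6:1, 11:1, 12:1, 17:1, 18:1
Max frequency = 3
Mode = 2

Mode = 2


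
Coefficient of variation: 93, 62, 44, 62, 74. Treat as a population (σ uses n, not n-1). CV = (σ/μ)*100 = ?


Mean = 67.0000
SD = 16.1493
CV = (16.1493/67.0000)*100 = 24.1034%

CV = 24.1034%


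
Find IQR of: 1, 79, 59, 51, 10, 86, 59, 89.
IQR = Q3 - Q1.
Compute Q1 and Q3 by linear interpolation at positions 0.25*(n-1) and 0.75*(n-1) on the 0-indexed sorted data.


Sorted: 1, 10, 51, 59, 59, 79, 86, 89
Q1 (25th %ile) = 40.7500
Q3 (75th %ile) = 80.7500
IQR = 80.7500 - 40.7500 = 40.0000

IQR = 40.0000


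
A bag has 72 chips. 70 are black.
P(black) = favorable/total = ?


P = 70/72 = 0.9722

P = 0.9722


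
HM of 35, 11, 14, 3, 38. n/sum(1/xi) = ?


Sum of reciprocals = 1/35 + 1/11 + 1/14 + 1/3 + 1/38 = 0.550558
HM = 5/0.550558 = 9.0817

HM = 9.0817


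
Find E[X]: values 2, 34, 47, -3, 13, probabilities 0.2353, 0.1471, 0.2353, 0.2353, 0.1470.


E[X] = 2*0.2353 + 34*0.1471 + 47*0.2353 - 3*0.2353 + 13*0.1470
= 0.4706 + 5.0014 + 11.0591 - 0.7059 + 1.9110
= 17.7362

E[X] = 17.7362


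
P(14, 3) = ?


P(14,3) = 14!/11!
= 87178291200/39916800
= 2184

P(14,3) = 2184


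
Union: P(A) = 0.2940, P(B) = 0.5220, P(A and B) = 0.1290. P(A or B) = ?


P(A∪B) = 0.2940 + 0.5220 - 0.1290
= 0.8160 - 0.1290
= 0.6870

P(A∪B) = 0.6870


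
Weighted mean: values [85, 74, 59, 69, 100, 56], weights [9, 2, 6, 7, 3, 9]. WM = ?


Numerator = 85*9 + 74*2 + 59*6 + 69*7 + 100*3 + 56*9 = 2554
Denominator = 9 + 2 + 6 + 7 + 3 + 9 = 36
WM = 2554/36 = 70.9444

WM = 70.9444


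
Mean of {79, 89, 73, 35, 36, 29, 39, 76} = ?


Sum = 79 + 89 + 73 + 35 + 36 + 29 + 39 + 76 = 456
n = 8
Mean = 456/8 = 57.0000

Mean = 57.0000


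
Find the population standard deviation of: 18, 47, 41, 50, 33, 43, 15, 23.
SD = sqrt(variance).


Mean = 33.7500
Variance = 161.6875
SD = sqrt(161.6875) = 12.7156

SD = 12.7156


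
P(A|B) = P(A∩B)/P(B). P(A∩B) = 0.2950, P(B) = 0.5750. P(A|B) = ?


P(A|B) = 0.2950/0.5750 = 0.5130

P(A|B) = 0.5130


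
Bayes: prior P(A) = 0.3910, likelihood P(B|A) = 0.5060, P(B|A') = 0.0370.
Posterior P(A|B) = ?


P(B) = P(B|A)*P(A) + P(B|A')*P(A')
= 0.5060*0.3910 + 0.0370*0.6090
= 0.197846 + 0.022533 = 0.220379
P(A|B) = 0.197846/0.220379 = 0.8978

P(A|B) = 0.8978


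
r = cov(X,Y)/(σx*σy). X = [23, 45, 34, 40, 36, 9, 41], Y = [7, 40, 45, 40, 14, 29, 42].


Mean X = 32.5714, Mean Y = 31.0000
SD X = 11.598733, SD Y = 13.877011
Cov = 72.857143
r = 72.857143/(11.598733*13.877011) = 0.4527

r = 0.4527


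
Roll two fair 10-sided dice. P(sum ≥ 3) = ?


Total outcomes = 10×10 = 100
Favorable (sum ≥ 3): 99
P = 99/100 = 0.9900

P = 0.9900


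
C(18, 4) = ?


C(18,4) = 18!/(4! × 14!)
= 6402373705728000/(24 × 87178291200)
= 3060

C(18,4) = 3060


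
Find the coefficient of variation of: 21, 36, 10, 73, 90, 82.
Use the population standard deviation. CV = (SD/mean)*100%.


Mean = 52.0000
SD = 31.0000
CV = (31.0000/52.0000)*100 = 59.6154%

CV = 59.6154%


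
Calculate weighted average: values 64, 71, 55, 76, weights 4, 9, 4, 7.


Numerator = 64*4 + 71*9 + 55*4 + 76*7 = 1647
Denominator = 4 + 9 + 4 + 7 = 24
WM = 1647/24 = 68.6250

WM = 68.6250


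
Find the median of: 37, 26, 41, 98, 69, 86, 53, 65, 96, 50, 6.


Sorted: 6, 26, 37, 41, 50, 53, 65, 69, 86, 96, 98
n = 11 (odd)
Middle value = 53

Median = 53


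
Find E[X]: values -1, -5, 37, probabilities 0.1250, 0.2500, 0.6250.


E[X] = -1*0.1250 - 5*0.2500 + 37*0.6250
= -0.1250 - 1.2500 + 23.1250
= 21.7500

E[X] = 21.7500


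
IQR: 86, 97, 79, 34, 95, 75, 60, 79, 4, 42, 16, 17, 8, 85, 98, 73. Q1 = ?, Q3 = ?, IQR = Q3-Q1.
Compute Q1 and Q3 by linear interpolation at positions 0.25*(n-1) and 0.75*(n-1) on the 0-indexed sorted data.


Sorted: 4, 8, 16, 17, 34, 42, 60, 73, 75, 79, 79, 85, 86, 95, 97, 98
Q1 (25th %ile) = 29.7500
Q3 (75th %ile) = 85.2500
IQR = 85.2500 - 29.7500 = 55.5000

IQR = 55.5000


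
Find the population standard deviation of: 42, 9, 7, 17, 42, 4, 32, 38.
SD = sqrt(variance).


Mean = 23.8750
Variance = 233.8594
SD = sqrt(233.8594) = 15.2925

SD = 15.2925
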